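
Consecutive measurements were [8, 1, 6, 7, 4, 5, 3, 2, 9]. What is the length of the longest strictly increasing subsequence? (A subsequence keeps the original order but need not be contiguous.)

4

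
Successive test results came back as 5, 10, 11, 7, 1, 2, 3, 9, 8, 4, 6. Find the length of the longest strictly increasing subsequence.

5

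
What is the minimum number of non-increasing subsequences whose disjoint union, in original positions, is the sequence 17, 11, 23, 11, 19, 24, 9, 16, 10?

The minimum number of non-increasing subsequences covering a sequence equals the length of its longest strictly increasing subsequence.
LIS length is 3 (e.g. 17, 23, 24), so 3 piles are needed.

3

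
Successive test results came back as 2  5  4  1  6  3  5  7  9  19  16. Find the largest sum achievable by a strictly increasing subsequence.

Let S[i] be the best sum of a strictly increasing subsequence ending at i:
i:      1  2  3  4  5  6  7  8  9 10 11
a[i]:   2  5  4  1  6  3  5  7  9 19 16
S:      2  7  6  1 13  5 11 20 29 48 45
Maximum is 48 (e.g. 2 + 5 + 6 + 7 + 9 + 19).

48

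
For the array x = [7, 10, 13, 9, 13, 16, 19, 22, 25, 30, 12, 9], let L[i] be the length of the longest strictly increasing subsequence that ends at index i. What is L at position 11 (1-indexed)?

3

dp[i] = 1 + max{dp[j] : j<i, x[j]<x[i]} (or 1 if no such j):
i:      1  2  3  4  5  6  7  8  9 10 11 12
x[i]:   7 10 13  9 13 16 19 22 25 30 12  9
dp:     1  2  3  2  3  4  5  6  7  8  3  2
At index 11 the value is 3.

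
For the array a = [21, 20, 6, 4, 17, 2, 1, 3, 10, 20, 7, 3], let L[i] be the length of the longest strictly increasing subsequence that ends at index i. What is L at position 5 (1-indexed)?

dp[i] = 1 + max{dp[j] : j<i, a[j]<a[i]} (or 1 if no such j):
i:      1  2  3  4  5  6  7  8  9 10 11 12
a[i]:  21 20  6  4 17  2  1  3 10 20  7  3
dp:     1  1  1  1  2  1  1  2  3  4  3  2
At index 5 the value is 2.

2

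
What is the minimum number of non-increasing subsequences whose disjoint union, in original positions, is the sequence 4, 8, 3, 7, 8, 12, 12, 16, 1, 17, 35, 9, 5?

7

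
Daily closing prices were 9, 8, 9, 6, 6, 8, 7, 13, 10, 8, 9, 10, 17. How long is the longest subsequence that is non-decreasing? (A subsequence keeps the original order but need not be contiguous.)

Track the smallest tail for each achievable length (allowing ties):
9 → extends → [9]
8 → replaces 9 → [8]
9 → extends → [8, 9]
6 → replaces 8 → [6, 9]
6 → replaces 9 → [6, 6]
8 → extends → [6, 6, 8]
7 → replaces 8 → [6, 6, 7]
13 → extends → [6, 6, 7, 13]
10 → replaces 13 → [6, 6, 7, 10]
8 → replaces 10 → [6, 6, 7, 8]
9 → extends → [6, 6, 7, 8, 9]
10 → extends → [6, 6, 7, 8, 9, 10]
17 → extends → [6, 6, 7, 8, 9, 10, 17]
Seven tails, so the longest non-decreasing subsequence has length 7 (e.g. 6, 6, 8, 8, 9, 10, 17).

7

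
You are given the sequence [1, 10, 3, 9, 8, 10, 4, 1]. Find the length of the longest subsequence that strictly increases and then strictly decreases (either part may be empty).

inc[i] = longest strictly increasing subsequence ending at i; dec[i] = longest strictly decreasing subsequence starting at i:
i:      1  2  3  4  5  6  7  8
a[i]:   1 10  3  9  8 10  4  1
inc:    1  2  2  3  3  4  3  1
dec:    1  5  2  4  3  3  2  1
Best peak at i=2 (value 10): inc=2, dec=5, length 2+5−1 = 6.

6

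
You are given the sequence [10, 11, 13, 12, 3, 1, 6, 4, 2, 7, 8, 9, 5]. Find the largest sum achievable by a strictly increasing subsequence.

34

Let S[i] be the best sum of a strictly increasing subsequence ending at i:
i:      1  2  3  4  5  6  7  8  9 10 11 12 13
a[i]:  10 11 13 12  3  1  6  4  2  7  8  9  5
S:     10 21 34 33  3  1  9  7  3 16 24 33 12
Maximum is 34 (e.g. 10 + 11 + 13).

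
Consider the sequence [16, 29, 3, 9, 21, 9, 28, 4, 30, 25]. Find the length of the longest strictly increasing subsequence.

5

Let dp[i] be the length of the longest such subsequence ending at index i:
i:      1  2  3  4  5  6  7  8  9 10
a[i]:  16 29  3  9 21  9 28  4 30 25
dp:     1  2  1  2  3  2  4  2  5  4
Maximum dp value is 5.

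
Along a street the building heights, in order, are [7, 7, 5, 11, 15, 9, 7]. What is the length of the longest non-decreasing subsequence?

Track the smallest tail for each achievable length (allowing ties):
7 → extends → [7]
7 → extends → [7, 7]
5 → replaces 7 → [5, 7]
11 → extends → [5, 7, 11]
15 → extends → [5, 7, 11, 15]
9 → replaces 11 → [5, 7, 9, 15]
7 → replaces 9 → [5, 7, 7, 15]
Four tails, so the longest non-decreasing subsequence has length 4 (e.g. 7, 7, 11, 15).

4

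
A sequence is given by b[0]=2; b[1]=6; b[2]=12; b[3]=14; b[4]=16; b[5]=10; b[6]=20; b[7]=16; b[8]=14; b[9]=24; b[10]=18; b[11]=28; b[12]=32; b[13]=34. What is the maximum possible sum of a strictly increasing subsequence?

188

Let S[i] be the best sum of a strictly increasing subsequence ending at i:
i:       0   1   2   3   4   5   6   7   8   9  10  11  12  13
b[i]:    2   6  12  14  16  10  20  16  14  24  18  28  32  34
S:       2   8  20  34  50  18  70  50  34  94  68 122 154 188
Maximum is 188 (e.g. 2 + 6 + 12 + 14 + 16 + 20 + 24 + 28 + 32 + 34).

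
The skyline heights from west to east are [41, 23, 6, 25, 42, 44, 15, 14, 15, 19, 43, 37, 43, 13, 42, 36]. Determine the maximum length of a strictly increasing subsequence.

6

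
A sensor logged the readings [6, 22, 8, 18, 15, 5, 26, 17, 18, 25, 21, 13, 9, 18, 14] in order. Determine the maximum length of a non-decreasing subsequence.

6

Let dp[i] be the length of the longest such subsequence ending at index i:
i:      1  2  3  4  5  6  7  8  9 10 11 12 13 14 15
a[i]:   6 22  8 18 15  5 26 17 18 25 21 13  9 18 14
dp:     1  2  2  3  3  1  4  4  5  6  6  3  3  6  4
Maximum dp value is 6.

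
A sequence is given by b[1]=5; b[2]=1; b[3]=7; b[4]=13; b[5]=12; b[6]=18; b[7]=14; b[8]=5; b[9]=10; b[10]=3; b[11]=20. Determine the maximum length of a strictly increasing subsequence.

Track the smallest tail for each achievable length (strict):
5 → extends → [5]
1 → replaces 5 → [1]
7 → extends → [1, 7]
13 → extends → [1, 7, 13]
12 → replaces 13 → [1, 7, 12]
18 → extends → [1, 7, 12, 18]
14 → replaces 18 → [1, 7, 12, 14]
5 → replaces 7 → [1, 5, 12, 14]
10 → replaces 12 → [1, 5, 10, 14]
3 → replaces 5 → [1, 3, 10, 14]
20 → extends → [1, 3, 10, 14, 20]
Five tails, so the longest strictly increasing subsequence has length 5 (e.g. 5, 7, 13, 18, 20).

5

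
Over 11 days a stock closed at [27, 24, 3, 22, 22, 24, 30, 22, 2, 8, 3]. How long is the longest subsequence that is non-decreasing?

Let dp[i] be the length of the longest such subsequence ending at index i:
i:      1  2  3  4  5  6  7  8  9 10 11
a[i]:  27 24  3 22 22 24 30 22  2  8  3
dp:     1  1  1  2  3  4  5  4  1  2  2
Maximum dp value is 5.

5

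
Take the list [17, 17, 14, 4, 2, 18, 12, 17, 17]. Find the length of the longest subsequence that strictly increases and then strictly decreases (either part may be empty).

inc[i] = longest strictly increasing subsequence ending at i; dec[i] = longest strictly decreasing subsequence starting at i:
i:      1  2  3  4  5  6  7  8  9
a[i]:  17 17 14  4  2 18 12 17 17
inc:    1  1  1  1  1  2  2  3  3
dec:    4  4  3  2  1  2  1  1  1
Best peak at i=1 (value 17): inc=1, dec=4, length 1+4−1 = 4.

4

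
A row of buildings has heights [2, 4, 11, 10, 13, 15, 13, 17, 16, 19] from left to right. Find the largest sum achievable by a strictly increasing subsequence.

Let S[i] be the best sum of a strictly increasing subsequence ending at i:
i:      1  2  3  4  5  6  7  8  9 10
a[i]:   2  4 11 10 13 15 13 17 16 19
S:      2  6 17 16 30 45 30 62 61 81
Maximum is 81 (e.g. 2 + 4 + 11 + 13 + 15 + 17 + 19).

81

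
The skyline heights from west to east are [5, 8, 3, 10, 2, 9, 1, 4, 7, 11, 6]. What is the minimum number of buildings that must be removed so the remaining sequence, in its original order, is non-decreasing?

7

Fewest deletions = n − (longest non-decreasing subsequence).
Patience tails:
5 → extends → [5]
8 → extends → [5, 8]
3 → replaces 5 → [3, 8]
10 → extends → [3, 8, 10]
2 → replaces 3 → [2, 8, 10]
9 → replaces 10 → [2, 8, 9]
1 → replaces 2 → [1, 8, 9]
4 → replaces 8 → [1, 4, 9]
7 → replaces 9 → [1, 4, 7]
11 → extends → [1, 4, 7, 11]
6 → replaces 7 → [1, 4, 6, 11]
Longest non-decreasing subsequence has length 4, so deletions = 11 − 4 = 7.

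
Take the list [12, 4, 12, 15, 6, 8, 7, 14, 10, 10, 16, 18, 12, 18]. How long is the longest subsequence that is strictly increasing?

6

Let dp[i] be the length of the longest such subsequence ending at index i:
i:      1  2  3  4  5  6  7  8  9 10 11 12 13 14
a[i]:  12  4 12 15  6  8  7 14 10 10 16 18 12 18
dp:     1  1  2  3  2  3  3  4  4  4  5  6  5  6
Maximum dp value is 6.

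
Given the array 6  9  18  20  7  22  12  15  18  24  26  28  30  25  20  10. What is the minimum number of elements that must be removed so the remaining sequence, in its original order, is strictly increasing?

7

Fewest deletions = n − (longest strictly increasing subsequence).
Patience tails:
6 → extends → [6]
9 → extends → [6, 9]
18 → extends → [6, 9, 18]
20 → extends → [6, 9, 18, 20]
7 → replaces 9 → [6, 7, 18, 20]
22 → extends → [6, 7, 18, 20, 22]
12 → replaces 18 → [6, 7, 12, 20, 22]
15 → replaces 20 → [6, 7, 12, 15, 22]
18 → replaces 22 → [6, 7, 12, 15, 18]
24 → extends → [6, 7, 12, 15, 18, 24]
26 → extends → [6, 7, 12, 15, 18, 24, 26]
28 → extends → [6, 7, 12, 15, 18, 24, 26, 28]
30 → extends → [6, 7, 12, 15, 18, 24, 26, 28, 30]
25 → replaces 26 → [6, 7, 12, 15, 18, 24, 25, 28, 30]
20 → replaces 24 → [6, 7, 12, 15, 18, 20, 25, 28, 30]
10 → replaces 12 → [6, 7, 10, 15, 18, 20, 25, 28, 30]
Longest strictly increasing subsequence has length 9, so deletions = 16 − 9 = 7.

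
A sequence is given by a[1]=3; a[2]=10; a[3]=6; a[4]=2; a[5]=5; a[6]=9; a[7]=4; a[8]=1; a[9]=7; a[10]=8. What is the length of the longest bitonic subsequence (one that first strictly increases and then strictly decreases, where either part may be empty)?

6

inc[i] = longest strictly increasing subsequence ending at i; dec[i] = longest strictly decreasing subsequence starting at i:
i:      1  2  3  4  5  6  7  8  9 10
a[i]:   3 10  6  2  5  9  4  1  7  8
inc:    1  2  2  1  2  3  2  1  3  4
dec:    3  5  4  2  3  3  2  1  1  1
Best peak at i=2 (value 10): inc=2, dec=5, length 2+5−1 = 6.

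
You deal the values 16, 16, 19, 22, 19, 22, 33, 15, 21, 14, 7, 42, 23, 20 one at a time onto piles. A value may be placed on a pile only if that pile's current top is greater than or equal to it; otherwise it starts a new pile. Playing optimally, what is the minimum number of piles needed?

The minimum number of non-increasing subsequences covering a sequence equals the length of its longest strictly increasing subsequence.
LIS length is 5 (e.g. 16, 19, 22, 33, 42), so 5 piles are needed.

5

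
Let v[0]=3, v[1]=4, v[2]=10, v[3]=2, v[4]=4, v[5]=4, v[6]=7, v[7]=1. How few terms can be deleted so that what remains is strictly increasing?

5

Fewest deletions = n − (longest strictly increasing subsequence).
Patience tails:
3 → extends → [3]
4 → extends → [3, 4]
10 → extends → [3, 4, 10]
2 → replaces 3 → [2, 4, 10]
4 → already a tail → [2, 4, 10]
4 → already a tail → [2, 4, 10]
7 → replaces 10 → [2, 4, 7]
1 → replaces 2 → [1, 4, 7]
Longest strictly increasing subsequence has length 3, so deletions = 8 − 3 = 5.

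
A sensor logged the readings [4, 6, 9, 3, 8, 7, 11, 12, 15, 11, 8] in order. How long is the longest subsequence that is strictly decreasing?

3

Negate each value so 'decreasing' becomes 'increasing', then run patience tails on the negated sequence:
-4 → extends → [-4]
-6 → replaces -4 → [-6]
-9 → replaces -6 → [-9]
-3 → extends → [-9, -3]
-8 → replaces -3 → [-9, -8]
-7 → extends → [-9, -8, -7]
-11 → replaces -9 → [-11, -8, -7]
-12 → replaces -11 → [-12, -8, -7]
-15 → replaces -12 → [-15, -8, -7]
-11 → replaces -8 → [-15, -11, -7]
-8 → replaces -7 → [-15, -11, -8]
Three tails, so the longest strictly decreasing subsequence of the original has length 3.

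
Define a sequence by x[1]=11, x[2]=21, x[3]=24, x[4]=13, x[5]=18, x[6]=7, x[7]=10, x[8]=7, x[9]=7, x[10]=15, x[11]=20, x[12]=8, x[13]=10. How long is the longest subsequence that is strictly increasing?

4

Track the smallest tail for each achievable length (strict):
11 → extends → [11]
21 → extends → [11, 21]
24 → extends → [11, 21, 24]
13 → replaces 21 → [11, 13, 24]
18 → replaces 24 → [11, 13, 18]
7 → replaces 11 → [7, 13, 18]
10 → replaces 13 → [7, 10, 18]
7 → already a tail → [7, 10, 18]
7 → already a tail → [7, 10, 18]
15 → replaces 18 → [7, 10, 15]
20 → extends → [7, 10, 15, 20]
8 → replaces 10 → [7, 8, 15, 20]
10 → replaces 15 → [7, 8, 10, 20]
Four tails, so the longest strictly increasing subsequence has length 4 (e.g. 11, 13, 18, 20).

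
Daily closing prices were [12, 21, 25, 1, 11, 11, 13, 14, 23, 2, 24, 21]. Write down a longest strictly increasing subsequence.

1, 11, 13, 14, 23, 24

Patience tails give the LIS length; then backtrack through the dp parents:
12 → extends → [12]
21 → extends → [12, 21]
25 → extends → [12, 21, 25]
1 → replaces 12 → [1, 21, 25]
11 → replaces 21 → [1, 11, 25]
11 → already a tail → [1, 11, 25]
13 → replaces 25 → [1, 11, 13]
14 → extends → [1, 11, 13, 14]
23 → extends → [1, 11, 13, 14, 23]
2 → replaces 11 → [1, 2, 13, 14, 23]
24 → extends → [1, 2, 13, 14, 23, 24]
21 → replaces 23 → [1, 2, 13, 14, 21, 24]
Length 6; one witness is 1, 11, 13, 14, 23, 24.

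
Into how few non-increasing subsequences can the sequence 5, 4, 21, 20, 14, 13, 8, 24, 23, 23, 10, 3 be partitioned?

Place each on the leftmost legal pile:
5 → new pile 1 (tops now [5])
4 → pile 1 (tops now [4])
21 → new pile 2 (tops now [4, 21])
20 → pile 2 (tops now [4, 20])
14 → pile 2 (tops now [4, 14])
13 → pile 2 (tops now [4, 13])
8 → pile 2 (tops now [4, 8])
24 → new pile 3 (tops now [4, 8, 24])
23 → pile 3 (tops now [4, 8, 23])
23 → pile 3 (tops now [4, 8, 23])
10 → pile 3 (tops now [4, 8, 10])
3 → pile 1 (tops now [3, 8, 10])
Three piles.

3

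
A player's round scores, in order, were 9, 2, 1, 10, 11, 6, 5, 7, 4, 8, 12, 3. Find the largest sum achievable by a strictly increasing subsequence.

42

Let S[i] be the best sum of a strictly increasing subsequence ending at i:
i:      1  2  3  4  5  6  7  8  9 10 11 12
a[i]:   9  2  1 10 11  6  5  7  4  8 12  3
S:      9  2  1 19 30  8  7 15  6 23 42  5
Maximum is 42 (e.g. 9 + 10 + 11 + 12).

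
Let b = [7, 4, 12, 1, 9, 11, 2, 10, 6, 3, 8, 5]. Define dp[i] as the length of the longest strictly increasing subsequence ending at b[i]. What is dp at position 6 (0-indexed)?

2

dp[i] = 1 + max{dp[j] : j<i, b[j]<b[i]} (or 1 if no such j):
i:      0  1  2  3  4  5  6  7  8  9 10 11
b[i]:   7  4 12  1  9 11  2 10  6  3  8  5
dp:     1  1  2  1  2  3  2  3  3  3  4  4
At index 6 the value is 2.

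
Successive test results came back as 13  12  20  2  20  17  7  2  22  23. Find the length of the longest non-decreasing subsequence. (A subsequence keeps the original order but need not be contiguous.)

Track the smallest tail for each achievable length (allowing ties):
13 → extends → [13]
12 → replaces 13 → [12]
20 → extends → [12, 20]
2 → replaces 12 → [2, 20]
20 → extends → [2, 20, 20]
17 → replaces 20 → [2, 17, 20]
7 → replaces 17 → [2, 7, 20]
2 → replaces 7 → [2, 2, 20]
22 → extends → [2, 2, 20, 22]
23 → extends → [2, 2, 20, 22, 23]
Five tails, so the longest non-decreasing subsequence has length 5 (e.g. 13, 20, 20, 22, 23).

5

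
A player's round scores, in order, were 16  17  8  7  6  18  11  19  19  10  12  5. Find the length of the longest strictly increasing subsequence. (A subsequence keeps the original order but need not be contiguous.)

4

Track the smallest tail for each achievable length (strict):
16 → extends → [16]
17 → extends → [16, 17]
8 → replaces 16 → [8, 17]
7 → replaces 8 → [7, 17]
6 → replaces 7 → [6, 17]
18 → extends → [6, 17, 18]
11 → replaces 17 → [6, 11, 18]
19 → extends → [6, 11, 18, 19]
19 → already a tail → [6, 11, 18, 19]
10 → replaces 11 → [6, 10, 18, 19]
12 → replaces 18 → [6, 10, 12, 19]
5 → replaces 6 → [5, 10, 12, 19]
Four tails, so the longest strictly increasing subsequence has length 4 (e.g. 16, 17, 18, 19).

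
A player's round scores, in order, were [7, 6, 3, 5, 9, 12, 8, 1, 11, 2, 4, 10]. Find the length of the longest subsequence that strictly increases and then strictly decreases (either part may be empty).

inc[i] = longest strictly increasing subsequence ending at i; dec[i] = longest strictly decreasing subsequence starting at i:
i:      1  2  3  4  5  6  7  8  9 10 11 12
a[i]:   7  6  3  5  9 12  8  1 11  2  4 10
inc:    1  1  1  2  3  4  3  1  4  2  3  4
dec:    4  3  2  2  3  3  2  1  2  1  1  1
Best peak at i=6 (value 12): inc=4, dec=3, length 4+3−1 = 6.

6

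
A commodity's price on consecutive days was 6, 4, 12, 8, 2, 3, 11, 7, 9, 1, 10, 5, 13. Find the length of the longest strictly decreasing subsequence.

4

Negate each value so 'decreasing' becomes 'increasing', then run patience tails on the negated sequence:
-6 → extends → [-6]
-4 → extends → [-6, -4]
-12 → replaces -6 → [-12, -4]
-8 → replaces -4 → [-12, -8]
-2 → extends → [-12, -8, -2]
-3 → replaces -2 → [-12, -8, -3]
-11 → replaces -8 → [-12, -11, -3]
-7 → replaces -3 → [-12, -11, -7]
-9 → replaces -7 → [-12, -11, -9]
-1 → extends → [-12, -11, -9, -1]
-10 → replaces -9 → [-12, -11, -10, -1]
-5 → replaces -1 → [-12, -11, -10, -5]
-13 → replaces -12 → [-13, -11, -10, -5]
Four tails, so the longest strictly decreasing subsequence of the original has length 4.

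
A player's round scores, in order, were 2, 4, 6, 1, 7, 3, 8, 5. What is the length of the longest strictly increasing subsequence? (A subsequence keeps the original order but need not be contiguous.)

5

Track the smallest tail for each achievable length (strict):
2 → extends → [2]
4 → extends → [2, 4]
6 → extends → [2, 4, 6]
1 → replaces 2 → [1, 4, 6]
7 → extends → [1, 4, 6, 7]
3 → replaces 4 → [1, 3, 6, 7]
8 → extends → [1, 3, 6, 7, 8]
5 → replaces 6 → [1, 3, 5, 7, 8]
Five tails, so the longest strictly increasing subsequence has length 5 (e.g. 2, 4, 6, 7, 8).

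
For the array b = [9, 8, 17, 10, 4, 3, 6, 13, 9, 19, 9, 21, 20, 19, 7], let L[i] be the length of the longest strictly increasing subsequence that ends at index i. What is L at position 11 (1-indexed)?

3

dp[i] = 1 + max{dp[j] : j<i, b[j]<b[i]} (or 1 if no such j):
i:      1  2  3  4  5  6  7  8  9 10 11 12 13 14 15
b[i]:   9  8 17 10  4  3  6 13  9 19  9 21 20 19  7
dp:     1  1  2  2  1  1  2  3  3  4  3  5  5  4  3
At index 11 the value is 3.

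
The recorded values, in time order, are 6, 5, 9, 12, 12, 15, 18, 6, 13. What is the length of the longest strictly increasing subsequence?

5

Let dp[i] be the length of the longest such subsequence ending at index i:
i:      1  2  3  4  5  6  7  8  9
a[i]:   6  5  9 12 12 15 18  6 13
dp:     1  1  2  3  3  4  5  2  4
Maximum dp value is 5.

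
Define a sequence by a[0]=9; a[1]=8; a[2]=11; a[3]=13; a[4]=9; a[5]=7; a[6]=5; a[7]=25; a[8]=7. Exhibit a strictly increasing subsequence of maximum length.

Patience tails give the LIS length; then backtrack through the dp parents:
9 → extends → [9]
8 → replaces 9 → [8]
11 → extends → [8, 11]
13 → extends → [8, 11, 13]
9 → replaces 11 → [8, 9, 13]
7 → replaces 8 → [7, 9, 13]
5 → replaces 7 → [5, 9, 13]
25 → extends → [5, 9, 13, 25]
7 → replaces 9 → [5, 7, 13, 25]
Length 4; one witness is 9, 11, 13, 25.

9, 11, 13, 25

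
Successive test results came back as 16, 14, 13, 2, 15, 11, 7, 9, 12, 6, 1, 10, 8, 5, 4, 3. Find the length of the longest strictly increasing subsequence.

4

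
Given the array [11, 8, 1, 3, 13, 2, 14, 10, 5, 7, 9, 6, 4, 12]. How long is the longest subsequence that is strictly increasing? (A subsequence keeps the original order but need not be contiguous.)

6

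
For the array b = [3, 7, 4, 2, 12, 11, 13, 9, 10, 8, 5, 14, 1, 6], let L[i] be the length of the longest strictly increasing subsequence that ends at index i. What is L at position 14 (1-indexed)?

dp[i] = 1 + max{dp[j] : j<i, b[j]<b[i]} (or 1 if no such j):
i:      1  2  3  4  5  6  7  8  9 10 11 12 13 14
b[i]:   3  7  4  2 12 11 13  9 10  8  5 14  1  6
dp:     1  2  2  1  3  3  4  3  4  3  3  5  1  4
At index 14 the value is 4.

4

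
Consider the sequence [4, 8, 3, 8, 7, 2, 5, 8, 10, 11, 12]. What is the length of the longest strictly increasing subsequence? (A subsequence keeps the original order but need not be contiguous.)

6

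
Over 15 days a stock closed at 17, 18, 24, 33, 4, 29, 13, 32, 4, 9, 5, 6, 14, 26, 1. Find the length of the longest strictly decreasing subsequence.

6

Let dp[i] be the longest strictly decreasing subsequence ending at i:
i:      1  2  3  4  5  6  7  8  9 10 11 12 13 14 15
a[i]:  17 18 24 33  4 29 13 32  4  9  5  6 14 26  1
dp:     1  1  1  1  2  2  3  2  4  4  5  5  3  3  6
Maximum is 6.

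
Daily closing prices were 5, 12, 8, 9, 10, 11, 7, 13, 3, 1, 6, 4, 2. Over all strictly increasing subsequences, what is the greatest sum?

Let S[i] be the best sum of a strictly increasing subsequence ending at i:
i:      1  2  3  4  5  6  7  8  9 10 11 12 13
a[i]:   5 12  8  9 10 11  7 13  3  1  6  4  2
S:      5 17 13 22 32 43 12 56  3  1 11  7  3
Maximum is 56 (e.g. 5 + 8 + 9 + 10 + 11 + 13).

56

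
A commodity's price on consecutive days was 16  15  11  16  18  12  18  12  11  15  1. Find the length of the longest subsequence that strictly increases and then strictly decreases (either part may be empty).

inc[i] = longest strictly increasing subsequence ending at i; dec[i] = longest strictly decreasing subsequence starting at i:
i:      1  2  3  4  5  6  7  8  9 10 11
a[i]:  16 15 11 16 18 12 18 12 11 15  1
inc:    1  1  1  2  3  2  3  2  1  3  1
dec:    5  4  2  4  4  3  4  3  2  2  1
Best peak at i=5 (value 18): inc=3, dec=4, length 3+4−1 = 6.

6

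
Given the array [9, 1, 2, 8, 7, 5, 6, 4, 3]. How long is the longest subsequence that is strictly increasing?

Track the smallest tail for each achievable length (strict):
9 → extends → [9]
1 → replaces 9 → [1]
2 → extends → [1, 2]
8 → extends → [1, 2, 8]
7 → replaces 8 → [1, 2, 7]
5 → replaces 7 → [1, 2, 5]
6 → extends → [1, 2, 5, 6]
4 → replaces 5 → [1, 2, 4, 6]
3 → replaces 4 → [1, 2, 3, 6]
Four tails, so the longest strictly increasing subsequence has length 4 (e.g. 1, 2, 5, 6).

4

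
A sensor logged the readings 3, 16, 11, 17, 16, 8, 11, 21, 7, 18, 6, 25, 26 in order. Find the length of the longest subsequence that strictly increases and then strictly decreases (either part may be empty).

inc[i] = longest strictly increasing subsequence ending at i; dec[i] = longest strictly decreasing subsequence starting at i:
i:      1  2  3  4  5  6  7  8  9 10 11 12 13
a[i]:   3 16 11 17 16  8 11 21  7 18  6 25 26
inc:    1  2  2  3  3  2  3  4  2  4  2  5  6
dec:    1  5  4  5  4  3  3  3  2  2  1  1  1
Best peak at i=4 (value 17): inc=3, dec=5, length 3+5−1 = 7.

7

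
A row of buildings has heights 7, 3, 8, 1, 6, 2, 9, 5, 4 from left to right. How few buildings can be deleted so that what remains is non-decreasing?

Fewest deletions = n − (longest non-decreasing subsequence).
i:     1 2 3 4 5 6 7 8 9
a[i]:  7 3 8 1 6 2 9 5 4
dp:    1 1 2 1 2 2 3 3 3
max dp = 3, so deletions = 9 − 3 = 6.

6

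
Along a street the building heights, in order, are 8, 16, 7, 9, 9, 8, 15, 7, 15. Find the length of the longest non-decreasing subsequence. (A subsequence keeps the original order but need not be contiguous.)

5

Let dp[i] be the length of the longest such subsequence ending at index i:
i:      1  2  3  4  5  6  7  8  9
a[i]:   8 16  7  9  9  8 15  7 15
dp:     1  2  1  2  3  2  4  2  5
Maximum dp value is 5.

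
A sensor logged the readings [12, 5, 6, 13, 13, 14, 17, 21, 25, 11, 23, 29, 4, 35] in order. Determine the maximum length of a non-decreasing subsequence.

Track the smallest tail for each achievable length (allowing ties):
12 → extends → [12]
5 → replaces 12 → [5]
6 → extends → [5, 6]
13 → extends → [5, 6, 13]
13 → extends → [5, 6, 13, 13]
14 → extends → [5, 6, 13, 13, 14]
17 → extends → [5, 6, 13, 13, 14, 17]
21 → extends → [5, 6, 13, 13, 14, 17, 21]
25 → extends → [5, 6, 13, 13, 14, 17, 21, 25]
11 → replaces 13 → [5, 6, 11, 13, 14, 17, 21, 25]
23 → replaces 25 → [5, 6, 11, 13, 14, 17, 21, 23]
29 → extends → [5, 6, 11, 13, 14, 17, 21, 23, 29]
4 → replaces 5 → [4, 6, 11, 13, 14, 17, 21, 23, 29]
35 → extends → [4, 6, 11, 13, 14, 17, 21, 23, 29, 35]
Ten tails, so the longest non-decreasing subsequence has length 10 (e.g. 5, 6, 13, 13, 14, 17, 21, 25, 29, 35).

10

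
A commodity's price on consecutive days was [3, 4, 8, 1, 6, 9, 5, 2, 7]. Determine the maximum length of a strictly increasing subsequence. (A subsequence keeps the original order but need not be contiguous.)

Let dp[i] be the length of the longest such subsequence ending at index i:
i:     1 2 3 4 5 6 7 8 9
a[i]:  3 4 8 1 6 9 5 2 7
dp:    1 2 3 1 3 4 3 2 4
Maximum dp value is 4.

4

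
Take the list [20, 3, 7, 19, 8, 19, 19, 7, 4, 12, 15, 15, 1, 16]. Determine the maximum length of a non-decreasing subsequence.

7

Let dp[i] be the length of the longest such subsequence ending at index i:
i:      1  2  3  4  5  6  7  8  9 10 11 12 13 14
a[i]:  20  3  7 19  8 19 19  7  4 12 15 15  1 16
dp:     1  1  2  3  3  4  5  3  2  4  5  6  1  7
Maximum dp value is 7.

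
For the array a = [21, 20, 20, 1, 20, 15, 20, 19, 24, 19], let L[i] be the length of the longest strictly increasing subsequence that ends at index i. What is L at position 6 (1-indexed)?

2

dp[i] = 1 + max{dp[j] : j<i, a[j]<a[i]} (or 1 if no such j):
i:      1  2  3  4  5  6  7  8  9 10
a[i]:  21 20 20  1 20 15 20 19 24 19
dp:     1  1  1  1  2  2  3  3  4  3
At index 6 the value is 2.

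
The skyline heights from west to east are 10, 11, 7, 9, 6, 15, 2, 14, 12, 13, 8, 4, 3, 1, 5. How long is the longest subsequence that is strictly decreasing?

7

Negate each value so 'decreasing' becomes 'increasing', then run patience tails on the negated sequence:
-10 → extends → [-10]
-11 → replaces -10 → [-11]
-7 → extends → [-11, -7]
-9 → replaces -7 → [-11, -9]
-6 → extends → [-11, -9, -6]
-15 → replaces -11 → [-15, -9, -6]
-2 → extends → [-15, -9, -6, -2]
-14 → replaces -9 → [-15, -14, -6, -2]
-12 → replaces -6 → [-15, -14, -12, -2]
-13 → replaces -12 → [-15, -14, -13, -2]
-8 → replaces -2 → [-15, -14, -13, -8]
-4 → extends → [-15, -14, -13, -8, -4]
-3 → extends → [-15, -14, -13, -8, -4, -3]
-1 → extends → [-15, -14, -13, -8, -4, -3, -1]
-5 → replaces -4 → [-15, -14, -13, -8, -5, -3, -1]
Seven tails, so the longest strictly decreasing subsequence of the original has length 7.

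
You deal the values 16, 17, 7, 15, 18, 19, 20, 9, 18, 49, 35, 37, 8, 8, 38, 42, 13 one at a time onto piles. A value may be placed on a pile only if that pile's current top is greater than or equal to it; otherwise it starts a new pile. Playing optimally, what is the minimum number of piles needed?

The minimum number of non-increasing subsequences covering a sequence equals the length of its longest strictly increasing subsequence.
LIS length is 9 (e.g. 16, 17, 18, 19, 20, 35, 37, 38, 42), so 9 piles are needed.

9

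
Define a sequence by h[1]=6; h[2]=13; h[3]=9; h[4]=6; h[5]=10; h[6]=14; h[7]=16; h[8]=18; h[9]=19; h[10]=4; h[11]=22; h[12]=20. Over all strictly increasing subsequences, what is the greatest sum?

Let S[i] be the best sum of a strictly increasing subsequence ending at i:
i:       1   2   3   4   5   6   7   8   9  10  11  12
h[i]:    6  13   9   6  10  14  16  18  19   4  22  20
S:       6  19  15   6  25  39  55  73  92   4 114 112
Maximum is 114 (e.g. 6 + 9 + 10 + 14 + 16 + 18 + 19 + 22).

114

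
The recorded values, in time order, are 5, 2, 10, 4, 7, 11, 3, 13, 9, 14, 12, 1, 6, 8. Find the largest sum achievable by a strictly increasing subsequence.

Let S[i] be the best sum of a strictly increasing subsequence ending at i:
i:      1  2  3  4  5  6  7  8  9 10 11 12 13 14
a[i]:   5  2 10  4  7 11  3 13  9 14 12  1  6  8
S:      5  2 15  6 13 26  5 39 22 53 38  1 12 21
Maximum is 53 (e.g. 5 + 10 + 11 + 13 + 14).

53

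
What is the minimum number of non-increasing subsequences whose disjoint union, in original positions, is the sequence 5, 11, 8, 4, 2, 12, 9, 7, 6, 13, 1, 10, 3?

4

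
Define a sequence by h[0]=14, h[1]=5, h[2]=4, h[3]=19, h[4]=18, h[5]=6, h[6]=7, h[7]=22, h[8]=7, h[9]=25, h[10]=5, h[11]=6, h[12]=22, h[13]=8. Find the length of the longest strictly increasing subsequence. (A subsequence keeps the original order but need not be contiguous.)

5

Track the smallest tail for each achievable length (strict):
14 → extends → [14]
5 → replaces 14 → [5]
4 → replaces 5 → [4]
19 → extends → [4, 19]
18 → replaces 19 → [4, 18]
6 → replaces 18 → [4, 6]
7 → extends → [4, 6, 7]
22 → extends → [4, 6, 7, 22]
7 → already a tail → [4, 6, 7, 22]
25 → extends → [4, 6, 7, 22, 25]
5 → replaces 6 → [4, 5, 7, 22, 25]
6 → replaces 7 → [4, 5, 6, 22, 25]
22 → already a tail → [4, 5, 6, 22, 25]
8 → replaces 22 → [4, 5, 6, 8, 25]
Five tails, so the longest strictly increasing subsequence has length 5 (e.g. 5, 6, 7, 22, 25).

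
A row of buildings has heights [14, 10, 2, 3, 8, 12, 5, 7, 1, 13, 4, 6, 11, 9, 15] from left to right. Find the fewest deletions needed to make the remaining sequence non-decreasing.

Fewest deletions = n − (longest non-decreasing subsequence).
i:      1  2  3  4  5  6  7  8  9 10 11 12 13 14 15
a[i]:  14 10  2  3  8 12  5  7  1 13  4  6 11  9 15
dp:     1  1  1  2  3  4  3  4  1  5  3  4  5  5  6
max dp = 6, so deletions = 15 − 6 = 9.

9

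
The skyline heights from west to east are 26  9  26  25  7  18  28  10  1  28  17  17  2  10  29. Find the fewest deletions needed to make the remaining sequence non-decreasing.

10

Fewest deletions = n − (longest non-decreasing subsequence).
i:      1  2  3  4  5  6  7  8  9 10 11 12 13 14 15
a[i]:  26  9 26 25  7 18 28 10  1 28 17 17  2 10 29
dp:     1  1  2  2  1  2  3  2  1  4  3  4  2  3  5
max dp = 5, so deletions = 15 − 5 = 10.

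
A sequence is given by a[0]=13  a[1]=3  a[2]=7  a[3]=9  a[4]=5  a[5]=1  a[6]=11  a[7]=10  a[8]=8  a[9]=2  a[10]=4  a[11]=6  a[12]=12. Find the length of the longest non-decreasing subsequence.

Let dp[i] be the length of the longest such subsequence ending at index i:
i:      0  1  2  3  4  5  6  7  8  9 10 11 12
a[i]:  13  3  7  9  5  1 11 10  8  2  4  6 12
dp:     1  1  2  3  2  1  4  4  3  2  3  4  5
Maximum dp value is 5.

5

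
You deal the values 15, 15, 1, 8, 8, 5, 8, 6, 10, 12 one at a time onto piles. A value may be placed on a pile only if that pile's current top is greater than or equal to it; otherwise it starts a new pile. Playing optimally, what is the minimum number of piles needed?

Place each on the leftmost legal pile:
15 → new pile 1 (tops now [15])
15 → pile 1 (tops now [15])
1 → pile 1 (tops now [1])
8 → new pile 2 (tops now [1, 8])
8 → pile 2 (tops now [1, 8])
5 → pile 2 (tops now [1, 5])
8 → new pile 3 (tops now [1, 5, 8])
6 → pile 3 (tops now [1, 5, 6])
10 → new pile 4 (tops now [1, 5, 6, 10])
12 → new pile 5 (tops now [1, 5, 6, 10, 12])
Five piles.

5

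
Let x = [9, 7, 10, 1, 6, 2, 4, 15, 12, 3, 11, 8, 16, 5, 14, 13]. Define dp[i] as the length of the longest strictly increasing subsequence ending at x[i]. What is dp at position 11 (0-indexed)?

dp[i] = 1 + max{dp[j] : j<i, x[j]<x[i]} (or 1 if no such j):
i:      0  1  2  3  4  5  6  7  8  9 10 11 12 13 14 15
x[i]:   9  7 10  1  6  2  4 15 12  3 11  8 16  5 14 13
dp:     1  1  2  1  2  2  3  4  4  3  4  4  5  4  5  5
At index 11 the value is 4.

4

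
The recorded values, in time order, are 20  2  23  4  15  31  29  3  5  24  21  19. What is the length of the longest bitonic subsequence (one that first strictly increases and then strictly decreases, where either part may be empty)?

inc[i] = longest strictly increasing subsequence ending at i; dec[i] = longest strictly decreasing subsequence starting at i:
i:      1  2  3  4  5  6  7  8  9 10 11 12
a[i]:  20  2 23  4 15 31 29  3  5 24 21 19
inc:    1  1  2  2  3  4  4  2  3  4  4  4
dec:    3  1  3  2  2  5  4  1  1  3  2  1
Best peak at i=6 (value 31): inc=4, dec=5, length 4+5−1 = 8.

8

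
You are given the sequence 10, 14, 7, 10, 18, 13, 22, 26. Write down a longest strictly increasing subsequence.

10, 14, 18, 22, 26

Patience tails give the LIS length; then backtrack through the dp parents:
10 → extends → [10]
14 → extends → [10, 14]
7 → replaces 10 → [7, 14]
10 → replaces 14 → [7, 10]
18 → extends → [7, 10, 18]
13 → replaces 18 → [7, 10, 13]
22 → extends → [7, 10, 13, 22]
26 → extends → [7, 10, 13, 22, 26]
Length 5; one witness is 10, 14, 18, 22, 26.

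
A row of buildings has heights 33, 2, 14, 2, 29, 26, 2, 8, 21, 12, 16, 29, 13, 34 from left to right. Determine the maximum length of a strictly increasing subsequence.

6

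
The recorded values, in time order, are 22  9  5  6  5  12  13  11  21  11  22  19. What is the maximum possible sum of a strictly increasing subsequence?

Let S[i] be the best sum of a strictly increasing subsequence ending at i:
i:      1  2  3  4  5  6  7  8  9 10 11 12
a[i]:  22  9  5  6  5 12 13 11 21 11 22 19
S:     22  9  5 11  5 23 36 22 57 22 79 55
Maximum is 79 (e.g. 5 + 6 + 12 + 13 + 21 + 22).

79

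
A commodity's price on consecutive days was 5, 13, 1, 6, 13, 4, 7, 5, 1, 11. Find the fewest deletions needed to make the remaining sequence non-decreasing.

Fewest deletions = n − (longest non-decreasing subsequence).
i:      1  2  3  4  5  6  7  8  9 10
a[i]:   5 13  1  6 13  4  7  5  1 11
dp:     1  2  1  2  3  2  3  3  2  4
max dp = 4, so deletions = 10 − 4 = 6.

6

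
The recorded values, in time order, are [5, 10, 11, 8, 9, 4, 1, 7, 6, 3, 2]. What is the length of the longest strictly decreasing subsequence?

6

Let dp[i] be the longest strictly decreasing subsequence ending at i:
i:      1  2  3  4  5  6  7  8  9 10 11
a[i]:   5 10 11  8  9  4  1  7  6  3  2
dp:     1  1  1  2  2  3  4  3  4  5  6
Maximum is 6.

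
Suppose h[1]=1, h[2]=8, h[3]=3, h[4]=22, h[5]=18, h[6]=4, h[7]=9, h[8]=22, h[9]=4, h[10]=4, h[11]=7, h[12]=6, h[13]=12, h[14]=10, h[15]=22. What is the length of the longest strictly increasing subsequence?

Track the smallest tail for each achievable length (strict):
1 → extends → [1]
8 → extends → [1, 8]
3 → replaces 8 → [1, 3]
22 → extends → [1, 3, 22]
18 → replaces 22 → [1, 3, 18]
4 → replaces 18 → [1, 3, 4]
9 → extends → [1, 3, 4, 9]
22 → extends → [1, 3, 4, 9, 22]
4 → already a tail → [1, 3, 4, 9, 22]
4 → already a tail → [1, 3, 4, 9, 22]
7 → replaces 9 → [1, 3, 4, 7, 22]
6 → replaces 7 → [1, 3, 4, 6, 22]
12 → replaces 22 → [1, 3, 4, 6, 12]
10 → replaces 12 → [1, 3, 4, 6, 10]
22 → extends → [1, 3, 4, 6, 10, 22]
Six tails, so the longest strictly increasing subsequence has length 6 (e.g. 1, 3, 4, 9, 12, 22).

6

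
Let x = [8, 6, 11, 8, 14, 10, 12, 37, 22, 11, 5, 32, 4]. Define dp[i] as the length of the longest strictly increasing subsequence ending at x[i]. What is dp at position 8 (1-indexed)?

5

dp[i] = 1 + max{dp[j] : j<i, x[j]<x[i]} (or 1 if no such j):
i:      1  2  3  4  5  6  7  8  9 10 11 12 13
x[i]:   8  6 11  8 14 10 12 37 22 11  5 32  4
dp:     1  1  2  2  3  3  4  5  5  4  1  6  1
At index 8 the value is 5.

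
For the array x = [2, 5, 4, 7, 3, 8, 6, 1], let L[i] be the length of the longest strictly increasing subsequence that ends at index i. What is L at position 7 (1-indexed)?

3

dp[i] = 1 + max{dp[j] : j<i, x[j]<x[i]} (or 1 if no such j):
i:     1 2 3 4 5 6 7 8
x[i]:  2 5 4 7 3 8 6 1
dp:    1 2 2 3 2 4 3 1
At index 7 the value is 3.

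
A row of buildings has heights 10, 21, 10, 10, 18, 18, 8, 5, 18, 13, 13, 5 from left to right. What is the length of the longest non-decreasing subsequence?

6

Track the smallest tail for each achievable length (allowing ties):
10 → extends → [10]
21 → extends → [10, 21]
10 → replaces 21 → [10, 10]
10 → extends → [10, 10, 10]
18 → extends → [10, 10, 10, 18]
18 → extends → [10, 10, 10, 18, 18]
8 → replaces 10 → [8, 10, 10, 18, 18]
5 → replaces 8 → [5, 10, 10, 18, 18]
18 → extends → [5, 10, 10, 18, 18, 18]
13 → replaces 18 → [5, 10, 10, 13, 18, 18]
13 → replaces 18 → [5, 10, 10, 13, 13, 18]
5 → replaces 10 → [5, 5, 10, 13, 13, 18]
Six tails, so the longest non-decreasing subsequence has length 6 (e.g. 10, 10, 10, 18, 18, 18).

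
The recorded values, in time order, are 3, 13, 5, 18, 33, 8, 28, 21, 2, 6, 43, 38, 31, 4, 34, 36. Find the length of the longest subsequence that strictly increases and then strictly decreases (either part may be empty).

8

inc[i] = longest strictly increasing subsequence ending at i; dec[i] = longest strictly decreasing subsequence starting at i:
i:      1  2  3  4  5  6  7  8  9 10 11 12 13 14 15 16
a[i]:   3 13  5 18 33  8 28 21  2  6 43 38 31  4 34 36
inc:    1  2  2  3  4  3  4  4  1  3  5  5  5  2  6  7
dec:    2  4  2  4  5  3  4  3  1  2  4  3  2  1  1  1
Best peak at i=5 (value 33): inc=4, dec=5, length 4+5−1 = 8.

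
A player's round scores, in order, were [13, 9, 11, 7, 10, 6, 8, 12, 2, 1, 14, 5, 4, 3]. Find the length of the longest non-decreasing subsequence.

4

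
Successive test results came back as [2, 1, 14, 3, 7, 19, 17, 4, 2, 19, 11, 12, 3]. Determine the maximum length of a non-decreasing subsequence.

5

Track the smallest tail for each achievable length (allowing ties):
2 → extends → [2]
1 → replaces 2 → [1]
14 → extends → [1, 14]
3 → replaces 14 → [1, 3]
7 → extends → [1, 3, 7]
19 → extends → [1, 3, 7, 19]
17 → replaces 19 → [1, 3, 7, 17]
4 → replaces 7 → [1, 3, 4, 17]
2 → replaces 3 → [1, 2, 4, 17]
19 → extends → [1, 2, 4, 17, 19]
11 → replaces 17 → [1, 2, 4, 11, 19]
12 → replaces 19 → [1, 2, 4, 11, 12]
3 → replaces 4 → [1, 2, 3, 11, 12]
Five tails, so the longest non-decreasing subsequence has length 5 (e.g. 2, 3, 7, 19, 19).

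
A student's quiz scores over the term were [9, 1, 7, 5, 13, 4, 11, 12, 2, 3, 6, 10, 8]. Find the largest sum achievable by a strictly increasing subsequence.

32

Let S[i] be the best sum of a strictly increasing subsequence ending at i:
i:      1  2  3  4  5  6  7  8  9 10 11 12 13
a[i]:   9  1  7  5 13  4 11 12  2  3  6 10  8
S:      9  1  8  6 22  5 20 32  3  6 12 22 20
Maximum is 32 (e.g. 9 + 11 + 12).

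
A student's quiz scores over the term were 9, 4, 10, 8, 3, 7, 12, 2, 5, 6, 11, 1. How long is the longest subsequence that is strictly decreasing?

Negate each value so 'decreasing' becomes 'increasing', then run patience tails on the negated sequence:
-9 → extends → [-9]
-4 → extends → [-9, -4]
-10 → replaces -9 → [-10, -4]
-8 → replaces -4 → [-10, -8]
-3 → extends → [-10, -8, -3]
-7 → replaces -3 → [-10, -8, -7]
-12 → replaces -10 → [-12, -8, -7]
-2 → extends → [-12, -8, -7, -2]
-5 → replaces -2 → [-12, -8, -7, -5]
-6 → replaces -5 → [-12, -8, -7, -6]
-11 → replaces -8 → [-12, -11, -7, -6]
-1 → extends → [-12, -11, -7, -6, -1]
Five tails, so the longest strictly decreasing subsequence of the original has length 5.

5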